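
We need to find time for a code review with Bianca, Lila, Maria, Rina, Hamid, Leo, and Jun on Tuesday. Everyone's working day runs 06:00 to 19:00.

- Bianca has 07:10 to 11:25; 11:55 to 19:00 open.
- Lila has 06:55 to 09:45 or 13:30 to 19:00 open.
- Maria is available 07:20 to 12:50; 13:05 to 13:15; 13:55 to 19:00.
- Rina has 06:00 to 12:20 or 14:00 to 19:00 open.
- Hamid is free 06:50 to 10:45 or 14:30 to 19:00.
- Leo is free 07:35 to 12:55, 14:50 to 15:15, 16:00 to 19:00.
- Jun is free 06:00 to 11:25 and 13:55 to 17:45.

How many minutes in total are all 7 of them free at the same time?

260

Bianca ∩ Lila: 07:10-09:45, 13:30-19:00.
Bianca ∩ Lila ∩ Maria: 07:20-09:45, 13:55-19:00.
Bianca ∩ Lila ∩ Maria ∩ Rina: 07:20-09:45, 14:00-19:00.
Bianca ∩ Lila ∩ Maria ∩ Rina ∩ Hamid: 07:20-09:45, 14:30-19:00.
Bianca ∩ Lila ∩ Maria ∩ Rina ∩ Hamid ∩ Leo: 07:35-09:45, 14:50-15:15, 16:00-19:00.
Bianca ∩ Lila ∩ Maria ∩ Rina ∩ Hamid ∩ Leo ∩ Jun: 07:35-09:45, 14:50-15:15, 16:00-17:45.
Summing the common windows: 130 + 25 + 105 = 260 minutes.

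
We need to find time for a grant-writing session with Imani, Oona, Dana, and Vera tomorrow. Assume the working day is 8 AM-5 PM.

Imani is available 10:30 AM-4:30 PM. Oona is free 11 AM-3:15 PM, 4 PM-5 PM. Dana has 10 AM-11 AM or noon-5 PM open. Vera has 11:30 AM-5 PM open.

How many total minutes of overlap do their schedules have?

225

Imani ∩ Oona: 11:00-15:15, 16:00-16:30.
Imani ∩ Oona ∩ Dana: 12:00-15:15, 16:00-16:30.
Imani ∩ Oona ∩ Dana ∩ Vera: 12:00-15:15, 16:00-16:30.
Summing the common windows: 195 + 30 = 225 minutes.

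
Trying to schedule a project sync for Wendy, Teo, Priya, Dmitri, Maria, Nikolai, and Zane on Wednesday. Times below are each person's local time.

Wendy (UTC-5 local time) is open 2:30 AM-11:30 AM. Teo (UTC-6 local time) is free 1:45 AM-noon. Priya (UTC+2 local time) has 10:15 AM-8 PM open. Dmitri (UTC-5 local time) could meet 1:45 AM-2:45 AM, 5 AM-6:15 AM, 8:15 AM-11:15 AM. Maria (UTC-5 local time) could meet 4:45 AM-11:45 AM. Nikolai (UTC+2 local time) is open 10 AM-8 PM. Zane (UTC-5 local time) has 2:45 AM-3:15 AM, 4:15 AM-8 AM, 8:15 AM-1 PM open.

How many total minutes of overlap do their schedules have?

Wendy in UTC: 07:30-16:30 (add 5h to convert from UTC-5).
Teo in UTC: 07:45-18:00 (add 6h to convert from UTC-6).
Priya in UTC: 08:15-18:00 (subtract 2h to convert from UTC+2).
Dmitri in UTC: 06:45-07:45, 10:00-11:15, 13:15-16:15 (add 5h to convert from UTC-5).
Maria in UTC: 09:45-16:45 (add 5h to convert from UTC-5).
Nikolai in UTC: 08:00-18:00 (subtract 2h to convert from UTC+2).
Zane in UTC: 07:45-08:15, 09:15-13:00, 13:15-18:00 (add 5h to convert from UTC-5).
Wendy ∩ Teo: 07:45-16:30.
Wendy ∩ Teo ∩ Priya: 08:15-16:30.
Wendy ∩ Teo ∩ Priya ∩ Dmitri: 10:00-11:15, 13:15-16:15.
Wendy ∩ Teo ∩ Priya ∩ Dmitri ∩ Maria: 10:00-11:15, 13:15-16:15.
Wendy ∩ Teo ∩ Priya ∩ Dmitri ∩ Maria ∩ Nikolai: 10:00-11:15, 13:15-16:15.
Wendy ∩ Teo ∩ Priya ∩ Dmitri ∩ Maria ∩ Nikolai ∩ Zane: 10:00-11:15, 13:15-16:15.
Summing the common windows: 75 + 180 = 255 minutes.

255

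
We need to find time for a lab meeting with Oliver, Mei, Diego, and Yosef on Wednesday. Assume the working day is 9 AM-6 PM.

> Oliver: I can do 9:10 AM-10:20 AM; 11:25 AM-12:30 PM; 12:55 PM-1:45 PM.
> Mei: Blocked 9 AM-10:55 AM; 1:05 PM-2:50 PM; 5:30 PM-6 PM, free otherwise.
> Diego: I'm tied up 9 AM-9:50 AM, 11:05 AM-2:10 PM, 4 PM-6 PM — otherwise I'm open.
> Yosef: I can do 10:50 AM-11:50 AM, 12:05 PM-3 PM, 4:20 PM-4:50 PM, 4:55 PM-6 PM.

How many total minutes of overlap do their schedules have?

0

Oliver free: 09:10-10:20, 11:25-12:30, 12:55-13:45.
Mei free: 10:55-13:05, 14:50-17:30 (invert busy blocks within the working day).
Diego free: 09:50-11:05, 14:10-16:00 (invert busy blocks within the working day).
Yosef free: 10:50-11:50, 12:05-15:00, 16:20-16:50, 16:55-18:00.
Oliver ∩ Mei: 11:25-12:30, 12:55-13:05.
Oliver ∩ Mei ∩ Diego: ∅.
Oliver ∩ Mei ∩ Diego ∩ Yosef: ∅.
There is no time when everyone is free.
There is no common window, so the total is 0 minutes.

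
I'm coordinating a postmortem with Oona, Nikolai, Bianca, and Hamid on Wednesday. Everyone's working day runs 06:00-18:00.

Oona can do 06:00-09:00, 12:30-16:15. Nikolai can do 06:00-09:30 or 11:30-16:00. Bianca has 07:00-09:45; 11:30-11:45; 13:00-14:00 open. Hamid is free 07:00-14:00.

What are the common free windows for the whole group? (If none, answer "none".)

Oona ∩ Nikolai: 06:00-09:00, 12:30-16:00.
Oona ∩ Nikolai ∩ Bianca: 07:00-09:00, 13:00-14:00.
Oona ∩ Nikolai ∩ Bianca ∩ Hamid: 07:00-09:00, 13:00-14:00.

07:00-09:00, 13:00-14:00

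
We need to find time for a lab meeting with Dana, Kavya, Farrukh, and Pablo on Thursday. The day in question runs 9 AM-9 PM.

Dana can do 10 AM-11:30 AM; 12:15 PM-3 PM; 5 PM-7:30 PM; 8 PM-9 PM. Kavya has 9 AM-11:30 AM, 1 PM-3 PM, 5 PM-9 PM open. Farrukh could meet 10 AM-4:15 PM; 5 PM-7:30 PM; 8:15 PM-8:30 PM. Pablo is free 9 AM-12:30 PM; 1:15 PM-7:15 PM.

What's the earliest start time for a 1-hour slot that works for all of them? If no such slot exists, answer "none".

10:00

Dana ∩ Kavya: 10:00-11:30, 13:00-15:00, 17:00-19:30, 20:00-21:00.
Dana ∩ Kavya ∩ Farrukh: 10:00-11:30, 13:00-15:00, 17:00-19:30, 20:15-20:30.
Dana ∩ Kavya ∩ Farrukh ∩ Pablo: 10:00-11:30, 13:15-15:00, 17:00-19:15.
The first common window of at least 60 minutes is 10:00-11:30, so the earliest start is 10:00.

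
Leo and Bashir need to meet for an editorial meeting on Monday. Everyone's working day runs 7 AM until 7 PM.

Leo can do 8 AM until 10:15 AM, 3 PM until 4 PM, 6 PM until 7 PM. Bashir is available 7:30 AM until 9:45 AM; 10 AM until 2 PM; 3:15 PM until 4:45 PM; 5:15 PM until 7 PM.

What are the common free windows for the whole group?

Leo ∩ Bashir: 08:00-09:45, 10:00-10:15, 15:15-16:00, 18:00-19:00.

08:00-09:45, 10:00-10:15, 15:15-16:00, 18:00-19:00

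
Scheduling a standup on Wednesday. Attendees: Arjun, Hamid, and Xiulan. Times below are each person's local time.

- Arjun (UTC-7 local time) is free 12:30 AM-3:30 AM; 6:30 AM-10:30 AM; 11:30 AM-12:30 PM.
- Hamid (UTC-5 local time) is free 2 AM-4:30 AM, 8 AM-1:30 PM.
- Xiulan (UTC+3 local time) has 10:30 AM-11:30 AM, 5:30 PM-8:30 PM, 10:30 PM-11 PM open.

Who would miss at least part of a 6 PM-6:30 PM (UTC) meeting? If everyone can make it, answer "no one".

Arjun, Xiulan

Arjun in UTC: 07:30-10:30, 13:30-17:30, 18:30-19:30 (add 7h to convert from UTC-7).
Hamid in UTC: 07:00-09:30, 13:00-18:30 (add 5h to convert from UTC-5).
Xiulan in UTC: 07:30-08:30, 14:30-17:30, 19:30-20:00 (subtract 3h to convert from UTC+3).
Arjun: not fully free for 18:00-18:30. Hamid: free for 18:00-18:30. Xiulan: not fully free for 18:00-18:30.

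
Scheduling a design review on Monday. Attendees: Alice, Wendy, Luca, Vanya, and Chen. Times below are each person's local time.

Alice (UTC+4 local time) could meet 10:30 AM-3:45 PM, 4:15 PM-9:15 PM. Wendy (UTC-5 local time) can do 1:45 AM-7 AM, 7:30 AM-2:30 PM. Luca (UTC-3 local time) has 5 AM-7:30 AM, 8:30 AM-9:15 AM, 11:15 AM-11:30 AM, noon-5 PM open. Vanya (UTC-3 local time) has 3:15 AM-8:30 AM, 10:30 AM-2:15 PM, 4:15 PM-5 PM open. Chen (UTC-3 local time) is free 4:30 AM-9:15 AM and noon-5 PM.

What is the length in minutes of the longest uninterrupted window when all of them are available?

150

Alice in UTC: 06:30-11:45, 12:15-17:15 (subtract 4h to convert from UTC+4).
Wendy in UTC: 06:45-12:00, 12:30-19:30 (add 5h to convert from UTC-5).
Luca in UTC: 08:00-10:30, 11:30-12:15, 14:15-14:30, 15:00-20:00 (add 3h to convert from UTC-3).
Vanya in UTC: 06:15-11:30, 13:30-17:15, 19:15-20:00 (add 3h to convert from UTC-3).
Chen in UTC: 07:30-12:15, 15:00-20:00 (add 3h to convert from UTC-3).
Alice ∩ Wendy: 06:45-11:45, 12:30-17:15.
Alice ∩ Wendy ∩ Luca: 08:00-10:30, 11:30-11:45, 14:15-14:30, 15:00-17:15.
Alice ∩ Wendy ∩ Luca ∩ Vanya: 08:00-10:30, 14:15-14:30, 15:00-17:15.
Alice ∩ Wendy ∩ Luca ∩ Vanya ∩ Chen: 08:00-10:30, 15:00-17:15.
The longest is 08:00-10:30 at 150 minutes.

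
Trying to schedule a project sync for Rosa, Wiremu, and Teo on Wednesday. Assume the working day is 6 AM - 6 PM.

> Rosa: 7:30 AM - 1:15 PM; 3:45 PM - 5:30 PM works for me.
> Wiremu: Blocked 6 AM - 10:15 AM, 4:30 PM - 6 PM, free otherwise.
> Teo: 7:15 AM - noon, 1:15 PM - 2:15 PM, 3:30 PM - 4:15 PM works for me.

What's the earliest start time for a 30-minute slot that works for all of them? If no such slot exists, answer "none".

Rosa free: 07:30-13:15, 15:45-17:30.
Wiremu free: 10:15-16:30 (invert busy blocks within the working day).
Teo free: 07:15-12:00, 13:15-14:15, 15:30-16:15.
Rosa ∩ Wiremu: 10:15-13:15, 15:45-16:30.
Rosa ∩ Wiremu ∩ Teo: 10:15-12:00, 15:45-16:15.
Those are the intersection windows.
The first common window of at least 30 minutes is 10:15-12:00, so the earliest start is 10:15.

10:15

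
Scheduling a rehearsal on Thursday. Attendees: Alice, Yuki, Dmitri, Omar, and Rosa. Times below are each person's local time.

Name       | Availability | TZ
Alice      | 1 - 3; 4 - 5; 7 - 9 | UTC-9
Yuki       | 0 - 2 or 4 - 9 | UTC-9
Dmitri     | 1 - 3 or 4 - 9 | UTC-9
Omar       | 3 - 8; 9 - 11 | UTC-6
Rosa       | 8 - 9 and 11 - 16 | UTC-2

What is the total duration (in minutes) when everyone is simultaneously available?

180

Alice in UTC: 10:00-12:00, 13:00-14:00, 16:00-18:00 (add 9h to convert from UTC-9).
Yuki in UTC: 09:00-11:00, 13:00-18:00 (add 9h to convert from UTC-9).
Dmitri in UTC: 10:00-12:00, 13:00-18:00 (add 9h to convert from UTC-9).
Omar in UTC: 09:00-14:00, 15:00-17:00 (add 6h to convert from UTC-6).
Rosa in UTC: 10:00-11:00, 13:00-18:00 (add 2h to convert from UTC-2).
Alice ∩ Yuki: 10:00-11:00, 13:00-14:00, 16:00-18:00.
Alice ∩ Yuki ∩ Dmitri: 10:00-11:00, 13:00-14:00, 16:00-18:00.
Alice ∩ Yuki ∩ Dmitri ∩ Omar: 10:00-11:00, 13:00-14:00, 16:00-17:00.
Alice ∩ Yuki ∩ Dmitri ∩ Omar ∩ Rosa: 10:00-11:00, 13:00-14:00, 16:00-17:00.
Summing the common windows: 60 + 60 + 60 = 180 minutes.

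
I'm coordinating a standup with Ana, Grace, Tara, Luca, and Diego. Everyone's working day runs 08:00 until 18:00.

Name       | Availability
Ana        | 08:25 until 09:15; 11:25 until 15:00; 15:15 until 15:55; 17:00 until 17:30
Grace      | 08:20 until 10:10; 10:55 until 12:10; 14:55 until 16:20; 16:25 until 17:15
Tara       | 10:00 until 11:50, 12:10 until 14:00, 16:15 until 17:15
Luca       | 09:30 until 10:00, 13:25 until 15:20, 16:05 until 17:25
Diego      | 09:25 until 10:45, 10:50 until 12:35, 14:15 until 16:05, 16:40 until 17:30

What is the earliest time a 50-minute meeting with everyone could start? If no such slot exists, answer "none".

none

Ana ∩ Grace: 08:25-09:15, 11:25-12:10, 14:55-15:00, 15:15-15:55, 17:00-17:15.
Ana ∩ Grace ∩ Tara: 11:25-11:50, 17:00-17:15.
Ana ∩ Grace ∩ Tara ∩ Luca: 17:00-17:15.
Ana ∩ Grace ∩ Tara ∩ Luca ∩ Diego: 17:00-17:15.
So the common availability across everyone is 17:00-17:15.
No common window is at least 50 minutes long.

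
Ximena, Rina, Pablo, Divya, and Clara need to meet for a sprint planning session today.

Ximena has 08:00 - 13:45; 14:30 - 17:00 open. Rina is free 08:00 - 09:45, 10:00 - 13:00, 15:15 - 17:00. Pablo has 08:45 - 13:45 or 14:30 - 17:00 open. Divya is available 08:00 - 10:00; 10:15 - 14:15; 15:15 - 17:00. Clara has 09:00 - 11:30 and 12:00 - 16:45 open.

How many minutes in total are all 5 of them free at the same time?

Ximena ∩ Rina: 08:00-09:45, 10:00-13:00, 15:15-17:00.
Ximena ∩ Rina ∩ Pablo: 08:45-09:45, 10:00-13:00, 15:15-17:00.
Ximena ∩ Rina ∩ Pablo ∩ Divya: 08:45-09:45, 10:15-13:00, 15:15-17:00.
Ximena ∩ Rina ∩ Pablo ∩ Divya ∩ Clara: 09:00-09:45, 10:15-11:30, 12:00-13:00, 15:15-16:45.
Summing the common windows: 45 + 75 + 60 + 90 = 270 minutes.

270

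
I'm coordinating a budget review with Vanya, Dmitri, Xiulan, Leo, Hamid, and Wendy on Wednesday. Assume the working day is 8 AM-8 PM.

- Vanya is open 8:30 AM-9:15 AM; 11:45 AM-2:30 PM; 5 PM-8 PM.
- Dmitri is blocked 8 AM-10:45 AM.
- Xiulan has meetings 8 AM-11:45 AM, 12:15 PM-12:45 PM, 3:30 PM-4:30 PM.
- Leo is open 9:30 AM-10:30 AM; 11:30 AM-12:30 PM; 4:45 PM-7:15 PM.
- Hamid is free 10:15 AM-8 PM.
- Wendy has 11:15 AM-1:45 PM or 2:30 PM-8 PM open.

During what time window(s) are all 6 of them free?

11:45-12:15, 17:00-19:15

Vanya free: 08:30-09:15, 11:45-14:30, 17:00-20:00.
Dmitri free: 10:45-20:00 (invert busy blocks within the working day).
Xiulan free: 11:45-12:15, 12:45-15:30, 16:30-20:00 (invert busy blocks within the working day).
Leo free: 09:30-10:30, 11:30-12:30, 16:45-19:15.
Hamid free: 10:15-20:00.
Wendy free: 11:15-13:45, 14:30-20:00.
Vanya ∩ Dmitri: 11:45-14:30, 17:00-20:00.
Vanya ∩ Dmitri ∩ Xiulan: 11:45-12:15, 12:45-14:30, 17:00-20:00.
Vanya ∩ Dmitri ∩ Xiulan ∩ Leo: 11:45-12:15, 17:00-19:15.
Vanya ∩ Dmitri ∩ Xiulan ∩ Leo ∩ Hamid: 11:45-12:15, 17:00-19:15.
Vanya ∩ Dmitri ∩ Xiulan ∩ Leo ∩ Hamid ∩ Wendy: 11:45-12:15, 17:00-19:15.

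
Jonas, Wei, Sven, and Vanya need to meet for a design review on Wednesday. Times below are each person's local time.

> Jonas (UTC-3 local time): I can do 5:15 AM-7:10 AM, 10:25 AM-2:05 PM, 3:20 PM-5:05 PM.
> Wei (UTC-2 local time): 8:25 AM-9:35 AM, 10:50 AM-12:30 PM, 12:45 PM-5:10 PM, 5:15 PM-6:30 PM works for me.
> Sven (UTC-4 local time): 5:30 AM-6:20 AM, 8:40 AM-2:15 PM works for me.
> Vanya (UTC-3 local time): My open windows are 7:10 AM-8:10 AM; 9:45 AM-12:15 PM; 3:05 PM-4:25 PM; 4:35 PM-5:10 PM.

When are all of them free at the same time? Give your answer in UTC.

13:25-14:30, 14:45-15:15

Jonas in UTC: 08:15-10:10, 13:25-17:05, 18:20-20:05 (add 3h to convert from UTC-3).
Wei in UTC: 10:25-11:35, 12:50-14:30, 14:45-19:10, 19:15-20:30 (add 2h to convert from UTC-2).
Sven in UTC: 09:30-10:20, 12:40-18:15 (add 4h to convert from UTC-4).
Vanya in UTC: 10:10-11:10, 12:45-15:15, 18:05-19:25, 19:35-20:10 (add 3h to convert from UTC-3).
Jonas ∩ Wei: 13:25-14:30, 14:45-17:05, 18:20-19:10, 19:15-20:05.
Jonas ∩ Wei ∩ Sven: 13:25-14:30, 14:45-17:05.
Jonas ∩ Wei ∩ Sven ∩ Vanya: 13:25-14:30, 14:45-15:15.
So the common availability across everyone is 13:25-14:30, 14:45-15:15.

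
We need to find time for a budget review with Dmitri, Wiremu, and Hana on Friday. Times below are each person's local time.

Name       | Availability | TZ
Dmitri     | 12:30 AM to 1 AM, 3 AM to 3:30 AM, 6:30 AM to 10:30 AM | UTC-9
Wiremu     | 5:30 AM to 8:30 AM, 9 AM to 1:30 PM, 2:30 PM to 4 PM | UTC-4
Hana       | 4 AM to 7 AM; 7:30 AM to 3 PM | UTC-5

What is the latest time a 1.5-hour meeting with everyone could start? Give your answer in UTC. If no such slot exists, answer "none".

Dmitri in UTC: 09:30-10:00, 12:00-12:30, 15:30-19:30 (add 9h to convert from UTC-9).
Wiremu in UTC: 09:30-12:30, 13:00-17:30, 18:30-20:00 (add 4h to convert from UTC-4).
Hana in UTC: 09:00-12:00, 12:30-20:00 (add 5h to convert from UTC-5).
Dmitri ∩ Wiremu: 09:30-10:00, 12:00-12:30, 15:30-17:30, 18:30-19:30.
Dmitri ∩ Wiremu ∩ Hana: 09:30-10:00, 15:30-17:30, 18:30-19:30.
The last common window of at least 90 minutes is 15:30-17:30; a 90-minute meeting can start as late as 16:00 and still end by 17:30.

16:00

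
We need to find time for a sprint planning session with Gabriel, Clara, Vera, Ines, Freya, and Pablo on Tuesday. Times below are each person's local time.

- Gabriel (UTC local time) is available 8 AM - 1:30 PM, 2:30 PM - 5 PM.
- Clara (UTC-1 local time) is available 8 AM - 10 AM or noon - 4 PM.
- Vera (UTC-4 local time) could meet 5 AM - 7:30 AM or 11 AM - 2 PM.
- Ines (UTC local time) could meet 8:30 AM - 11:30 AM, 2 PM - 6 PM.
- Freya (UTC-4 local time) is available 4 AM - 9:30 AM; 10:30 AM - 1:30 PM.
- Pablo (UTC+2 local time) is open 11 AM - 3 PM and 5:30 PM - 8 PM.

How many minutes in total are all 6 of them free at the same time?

Gabriel in UTC: 08:00-13:30, 14:30-17:00.
Clara in UTC: 09:00-11:00, 13:00-17:00 (add 1h to convert from UTC-1).
Vera in UTC: 09:00-11:30, 15:00-18:00 (add 4h to convert from UTC-4).
Ines in UTC: 08:30-11:30, 14:00-18:00.
Freya in UTC: 08:00-13:30, 14:30-17:30 (add 4h to convert from UTC-4).
Pablo in UTC: 09:00-13:00, 15:30-18:00 (subtract 2h to convert from UTC+2).
Gabriel ∩ Clara: 09:00-11:00, 13:00-13:30, 14:30-17:00.
Gabriel ∩ Clara ∩ Vera: 09:00-11:00, 15:00-17:00.
Gabriel ∩ Clara ∩ Vera ∩ Ines: 09:00-11:00, 15:00-17:00.
Gabriel ∩ Clara ∩ Vera ∩ Ines ∩ Freya: 09:00-11:00, 15:00-17:00.
Gabriel ∩ Clara ∩ Vera ∩ Ines ∩ Freya ∩ Pablo: 09:00-11:00, 15:30-17:00.
Summing the common windows: 120 + 90 = 210 minutes.

210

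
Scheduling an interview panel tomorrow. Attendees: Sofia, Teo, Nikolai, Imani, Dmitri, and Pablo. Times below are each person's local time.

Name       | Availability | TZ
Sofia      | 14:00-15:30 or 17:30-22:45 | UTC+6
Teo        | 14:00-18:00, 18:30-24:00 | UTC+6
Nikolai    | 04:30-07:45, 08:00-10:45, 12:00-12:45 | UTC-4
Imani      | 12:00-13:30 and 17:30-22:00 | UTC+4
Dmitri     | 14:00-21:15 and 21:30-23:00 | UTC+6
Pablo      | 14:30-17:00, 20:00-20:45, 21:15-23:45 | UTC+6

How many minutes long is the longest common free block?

Sofia in UTC: 08:00-09:30, 11:30-16:45 (subtract 6h to convert from UTC+6).
Teo in UTC: 08:00-12:00, 12:30-18:00 (subtract 6h to convert from UTC+6).
Nikolai in UTC: 08:30-11:45, 12:00-14:45, 16:00-16:45 (add 4h to convert from UTC-4).
Imani in UTC: 08:00-09:30, 13:30-18:00 (subtract 4h to convert from UTC+4).
Dmitri in UTC: 08:00-15:15, 15:30-17:00 (subtract 6h to convert from UTC+6).
Pablo in UTC: 08:30-11:00, 14:00-14:45, 15:15-17:45 (subtract 6h to convert from UTC+6).
Sofia ∩ Teo: 08:00-09:30, 11:30-12:00, 12:30-16:45.
Sofia ∩ Teo ∩ Nikolai: 08:30-09:30, 11:30-11:45, 12:30-14:45, 16:00-16:45.
Sofia ∩ Teo ∩ Nikolai ∩ Imani: 08:30-09:30, 13:30-14:45, 16:00-16:45.
Sofia ∩ Teo ∩ Nikolai ∩ Imani ∩ Dmitri: 08:30-09:30, 13:30-14:45, 16:00-16:45.
Sofia ∩ Teo ∩ Nikolai ∩ Imani ∩ Dmitri ∩ Pablo: 08:30-09:30, 14:00-14:45, 16:00-16:45.
The longest is 08:30-09:30 at 60 minutes.

60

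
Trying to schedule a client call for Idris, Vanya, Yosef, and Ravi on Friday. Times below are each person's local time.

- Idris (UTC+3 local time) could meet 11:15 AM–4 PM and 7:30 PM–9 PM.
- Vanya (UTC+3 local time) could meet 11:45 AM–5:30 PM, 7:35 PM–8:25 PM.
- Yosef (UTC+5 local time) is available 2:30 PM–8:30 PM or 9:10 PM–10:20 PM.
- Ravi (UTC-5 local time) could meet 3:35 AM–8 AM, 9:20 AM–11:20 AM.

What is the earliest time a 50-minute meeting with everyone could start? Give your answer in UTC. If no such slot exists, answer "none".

09:30

Idris in UTC: 08:15-13:00, 16:30-18:00 (subtract 3h to convert from UTC+3).
Vanya in UTC: 08:45-14:30, 16:35-17:25 (subtract 3h to convert from UTC+3).
Yosef in UTC: 09:30-15:30, 16:10-17:20 (subtract 5h to convert from UTC+5).
Ravi in UTC: 08:35-13:00, 14:20-16:20 (add 5h to convert from UTC-5).
Idris ∩ Vanya: 08:45-13:00, 16:35-17:25.
Idris ∩ Vanya ∩ Yosef: 09:30-13:00, 16:35-17:20.
Idris ∩ Vanya ∩ Yosef ∩ Ravi: 09:30-13:00.
The first common window of at least 50 minutes is 09:30-13:00, so the earliest start is 09:30.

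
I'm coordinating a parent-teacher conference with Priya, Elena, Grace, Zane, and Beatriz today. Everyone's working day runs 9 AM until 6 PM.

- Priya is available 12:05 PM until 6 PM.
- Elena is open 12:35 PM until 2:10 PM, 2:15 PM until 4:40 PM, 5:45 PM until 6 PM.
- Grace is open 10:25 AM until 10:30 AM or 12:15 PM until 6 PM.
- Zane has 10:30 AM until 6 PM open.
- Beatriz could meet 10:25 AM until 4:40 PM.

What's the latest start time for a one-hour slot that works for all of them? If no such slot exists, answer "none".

Priya ∩ Elena: 12:35-14:10, 14:15-16:40, 17:45-18:00.
Priya ∩ Elena ∩ Grace: 12:35-14:10, 14:15-16:40, 17:45-18:00.
Priya ∩ Elena ∩ Grace ∩ Zane: 12:35-14:10, 14:15-16:40, 17:45-18:00.
Priya ∩ Elena ∩ Grace ∩ Zane ∩ Beatriz: 12:35-14:10, 14:15-16:40.
The last common window of at least 60 minutes is 14:15-16:40; a 60-minute meeting can start as late as 15:40 and still end by 16:40.

15:40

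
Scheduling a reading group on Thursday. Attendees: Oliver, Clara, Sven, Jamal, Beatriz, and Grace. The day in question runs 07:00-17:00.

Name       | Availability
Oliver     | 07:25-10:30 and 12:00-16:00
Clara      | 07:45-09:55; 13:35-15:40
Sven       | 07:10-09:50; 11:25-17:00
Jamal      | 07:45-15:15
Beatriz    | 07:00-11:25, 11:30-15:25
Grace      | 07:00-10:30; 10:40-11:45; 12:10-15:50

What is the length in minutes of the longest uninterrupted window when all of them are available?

Oliver ∩ Clara: 07:45-09:55, 13:35-15:40.
Oliver ∩ Clara ∩ Sven: 07:45-09:50, 13:35-15:40.
Oliver ∩ Clara ∩ Sven ∩ Jamal: 07:45-09:50, 13:35-15:15.
Oliver ∩ Clara ∩ Sven ∩ Jamal ∩ Beatriz: 07:45-09:50, 13:35-15:15.
Oliver ∩ Clara ∩ Sven ∩ Jamal ∩ Beatriz ∩ Grace: 07:45-09:50, 13:35-15:15.
The longest is 07:45-09:50 at 125 minutes.

125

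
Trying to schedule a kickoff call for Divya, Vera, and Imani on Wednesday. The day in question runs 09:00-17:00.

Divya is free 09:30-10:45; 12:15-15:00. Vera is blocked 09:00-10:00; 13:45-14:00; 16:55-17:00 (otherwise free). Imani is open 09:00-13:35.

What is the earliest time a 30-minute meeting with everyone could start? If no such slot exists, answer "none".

10:00

Divya free: 09:30-10:45, 12:15-15:00.
Vera free: 10:00-13:45, 14:00-16:55 (invert busy blocks within the working day).
Imani free: 09:00-13:35.
Divya ∩ Vera: 10:00-10:45, 12:15-13:45, 14:00-15:00.
Divya ∩ Vera ∩ Imani: 10:00-10:45, 12:15-13:35.
The first common window of at least 30 minutes is 10:00-10:45, so the earliest start is 10:00.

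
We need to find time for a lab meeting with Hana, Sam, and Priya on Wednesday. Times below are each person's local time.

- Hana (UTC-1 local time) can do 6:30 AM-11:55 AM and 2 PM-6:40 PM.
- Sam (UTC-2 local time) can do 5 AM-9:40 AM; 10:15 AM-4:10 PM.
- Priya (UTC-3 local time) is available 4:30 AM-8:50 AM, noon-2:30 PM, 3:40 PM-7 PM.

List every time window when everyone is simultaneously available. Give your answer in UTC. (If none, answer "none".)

07:30-11:40, 15:00-17:30

Hana in UTC: 07:30-12:55, 15:00-19:40 (add 1h to convert from UTC-1).
Sam in UTC: 07:00-11:40, 12:15-18:10 (add 2h to convert from UTC-2).
Priya in UTC: 07:30-11:50, 15:00-17:30, 18:40-22:00 (add 3h to convert from UTC-3).
Hana ∩ Sam: 07:30-11:40, 12:15-12:55, 15:00-18:10.
Hana ∩ Sam ∩ Priya: 07:30-11:40, 15:00-17:30.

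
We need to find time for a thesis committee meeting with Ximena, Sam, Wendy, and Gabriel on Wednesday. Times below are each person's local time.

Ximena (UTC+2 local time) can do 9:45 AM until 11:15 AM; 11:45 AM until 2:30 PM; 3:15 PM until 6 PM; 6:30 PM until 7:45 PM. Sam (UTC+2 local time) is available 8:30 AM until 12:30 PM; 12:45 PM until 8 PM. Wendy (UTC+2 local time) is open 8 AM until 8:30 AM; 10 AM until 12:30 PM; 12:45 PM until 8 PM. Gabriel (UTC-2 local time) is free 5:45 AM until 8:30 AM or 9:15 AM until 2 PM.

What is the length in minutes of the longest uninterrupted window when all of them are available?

Ximena in UTC: 07:45-09:15, 09:45-12:30, 13:15-16:00, 16:30-17:45 (subtract 2h to convert from UTC+2).
Sam in UTC: 06:30-10:30, 10:45-18:00 (subtract 2h to convert from UTC+2).
Wendy in UTC: 06:00-06:30, 08:00-10:30, 10:45-18:00 (subtract 2h to convert from UTC+2).
Gabriel in UTC: 07:45-10:30, 11:15-16:00 (add 2h to convert from UTC-2).
Ximena ∩ Sam: 07:45-09:15, 09:45-10:30, 10:45-12:30, 13:15-16:00, 16:30-17:45.
Ximena ∩ Sam ∩ Wendy: 08:00-09:15, 09:45-10:30, 10:45-12:30, 13:15-16:00, 16:30-17:45.
Ximena ∩ Sam ∩ Wendy ∩ Gabriel: 08:00-09:15, 09:45-10:30, 11:15-12:30, 13:15-16:00.
Those are the intersection windows.
The longest is 13:15-16:00 at 165 minutes.

165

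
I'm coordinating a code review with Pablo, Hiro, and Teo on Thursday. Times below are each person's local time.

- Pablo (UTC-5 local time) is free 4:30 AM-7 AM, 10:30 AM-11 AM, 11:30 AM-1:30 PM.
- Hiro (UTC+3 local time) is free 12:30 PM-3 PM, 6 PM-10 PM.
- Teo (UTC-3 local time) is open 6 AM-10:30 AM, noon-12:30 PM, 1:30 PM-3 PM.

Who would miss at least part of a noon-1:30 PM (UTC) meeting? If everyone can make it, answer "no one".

Hiro, Pablo

Pablo in UTC: 09:30-12:00, 15:30-16:00, 16:30-18:30 (add 5h to convert from UTC-5).
Hiro in UTC: 09:30-12:00, 15:00-19:00 (subtract 3h to convert from UTC+3).
Teo in UTC: 09:00-13:30, 15:00-15:30, 16:30-18:00 (add 3h to convert from UTC-3).
Pablo: not fully free for 12:00-13:30. Hiro: not fully free for 12:00-13:30. Teo: free for 12:00-13:30.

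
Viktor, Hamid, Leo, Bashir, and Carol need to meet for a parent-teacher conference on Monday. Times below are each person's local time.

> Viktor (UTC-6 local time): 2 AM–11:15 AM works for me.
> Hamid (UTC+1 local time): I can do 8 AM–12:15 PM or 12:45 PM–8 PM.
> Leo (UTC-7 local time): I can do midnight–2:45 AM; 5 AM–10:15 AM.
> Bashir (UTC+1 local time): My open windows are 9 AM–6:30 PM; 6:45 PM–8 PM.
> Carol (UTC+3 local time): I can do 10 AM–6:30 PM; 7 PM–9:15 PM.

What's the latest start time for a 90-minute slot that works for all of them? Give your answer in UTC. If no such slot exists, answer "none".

Viktor in UTC: 08:00-17:15 (add 6h to convert from UTC-6).
Hamid in UTC: 07:00-11:15, 11:45-19:00 (subtract 1h to convert from UTC+1).
Leo in UTC: 07:00-09:45, 12:00-17:15 (add 7h to convert from UTC-7).
Bashir in UTC: 08:00-17:30, 17:45-19:00 (subtract 1h to convert from UTC+1).
Carol in UTC: 07:00-15:30, 16:00-18:15 (subtract 3h to convert from UTC+3).
Viktor ∩ Hamid: 08:00-11:15, 11:45-17:15.
Viktor ∩ Hamid ∩ Leo: 08:00-09:45, 12:00-17:15.
Viktor ∩ Hamid ∩ Leo ∩ Bashir: 08:00-09:45, 12:00-17:15.
Viktor ∩ Hamid ∩ Leo ∩ Bashir ∩ Carol: 08:00-09:45, 12:00-15:30, 16:00-17:15.
So the common availability across everyone is 08:00-09:45, 12:00-15:30, 16:00-17:15.
The last common window of at least 90 minutes is 12:00-15:30; a 90-minute meeting can start as late as 14:00 and still end by 15:30.

14:00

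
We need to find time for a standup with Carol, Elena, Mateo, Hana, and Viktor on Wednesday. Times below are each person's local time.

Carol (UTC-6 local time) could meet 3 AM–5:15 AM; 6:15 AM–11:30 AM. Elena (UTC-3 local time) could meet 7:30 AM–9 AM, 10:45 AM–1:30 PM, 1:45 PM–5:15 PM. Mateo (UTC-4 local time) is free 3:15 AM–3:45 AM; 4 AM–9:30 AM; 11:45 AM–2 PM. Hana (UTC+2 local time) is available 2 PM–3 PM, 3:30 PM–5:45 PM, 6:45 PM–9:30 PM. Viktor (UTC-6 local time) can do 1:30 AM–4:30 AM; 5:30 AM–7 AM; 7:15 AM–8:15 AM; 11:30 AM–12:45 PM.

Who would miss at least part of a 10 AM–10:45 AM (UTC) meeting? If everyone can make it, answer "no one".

Elena, Hana, Viktor

Carol in UTC: 09:00-11:15, 12:15-17:30 (add 6h to convert from UTC-6).
Elena in UTC: 10:30-12:00, 13:45-16:30, 16:45-20:15 (add 3h to convert from UTC-3).
Mateo in UTC: 07:15-07:45, 08:00-13:30, 15:45-18:00 (add 4h to convert from UTC-4).
Hana in UTC: 12:00-13:00, 13:30-15:45, 16:45-19:30 (subtract 2h to convert from UTC+2).
Viktor in UTC: 07:30-10:30, 11:30-13:00, 13:15-14:15, 17:30-18:45 (add 6h to convert from UTC-6).
Carol: free for 10:00-10:45. Elena: not fully free for 10:00-10:45. Mateo: free for 10:00-10:45. Hana: not fully free for 10:00-10:45. Viktor: not fully free for 10:00-10:45.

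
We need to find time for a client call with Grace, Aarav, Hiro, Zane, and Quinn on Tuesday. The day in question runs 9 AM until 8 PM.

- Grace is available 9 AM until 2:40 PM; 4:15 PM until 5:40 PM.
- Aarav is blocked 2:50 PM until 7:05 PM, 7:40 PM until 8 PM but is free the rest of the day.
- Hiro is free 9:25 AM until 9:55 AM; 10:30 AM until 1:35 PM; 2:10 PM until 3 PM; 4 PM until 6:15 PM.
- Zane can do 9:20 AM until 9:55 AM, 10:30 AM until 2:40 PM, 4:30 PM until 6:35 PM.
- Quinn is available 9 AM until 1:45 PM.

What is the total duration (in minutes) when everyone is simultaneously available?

215

Grace free: 09:00-14:40, 16:15-17:40.
Aarav free: 09:00-14:50, 19:05-19:40 (invert busy blocks within the working day).
Hiro free: 09:25-09:55, 10:30-13:35, 14:10-15:00, 16:00-18:15.
Zane free: 09:20-09:55, 10:30-14:40, 16:30-18:35.
Quinn free: 09:00-13:45.
Grace ∩ Aarav: 09:00-14:40.
Grace ∩ Aarav ∩ Hiro: 09:25-09:55, 10:30-13:35, 14:10-14:40.
Grace ∩ Aarav ∩ Hiro ∩ Zane: 09:25-09:55, 10:30-13:35, 14:10-14:40.
Grace ∩ Aarav ∩ Hiro ∩ Zane ∩ Quinn: 09:25-09:55, 10:30-13:35.
Summing the common windows: 30 + 185 = 215 minutes.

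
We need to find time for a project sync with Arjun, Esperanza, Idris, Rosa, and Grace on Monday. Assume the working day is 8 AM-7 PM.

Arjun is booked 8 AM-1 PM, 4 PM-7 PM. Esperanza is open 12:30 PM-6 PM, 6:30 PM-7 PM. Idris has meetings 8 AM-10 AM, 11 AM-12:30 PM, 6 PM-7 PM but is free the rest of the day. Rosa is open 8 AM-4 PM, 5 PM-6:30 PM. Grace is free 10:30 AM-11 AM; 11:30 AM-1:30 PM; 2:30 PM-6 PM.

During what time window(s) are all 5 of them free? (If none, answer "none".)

Arjun free: 13:00-16:00 (invert busy blocks within the working day).
Esperanza free: 12:30-18:00, 18:30-19:00.
Idris free: 10:00-11:00, 12:30-18:00 (invert busy blocks within the working day).
Rosa free: 08:00-16:00, 17:00-18:30.
Grace free: 10:30-11:00, 11:30-13:30, 14:30-18:00.
Arjun ∩ Esperanza: 13:00-16:00.
Arjun ∩ Esperanza ∩ Idris: 13:00-16:00.
Arjun ∩ Esperanza ∩ Idris ∩ Rosa: 13:00-16:00.
Arjun ∩ Esperanza ∩ Idris ∩ Rosa ∩ Grace: 13:00-13:30, 14:30-16:00.

13:00-13:30, 14:30-16:00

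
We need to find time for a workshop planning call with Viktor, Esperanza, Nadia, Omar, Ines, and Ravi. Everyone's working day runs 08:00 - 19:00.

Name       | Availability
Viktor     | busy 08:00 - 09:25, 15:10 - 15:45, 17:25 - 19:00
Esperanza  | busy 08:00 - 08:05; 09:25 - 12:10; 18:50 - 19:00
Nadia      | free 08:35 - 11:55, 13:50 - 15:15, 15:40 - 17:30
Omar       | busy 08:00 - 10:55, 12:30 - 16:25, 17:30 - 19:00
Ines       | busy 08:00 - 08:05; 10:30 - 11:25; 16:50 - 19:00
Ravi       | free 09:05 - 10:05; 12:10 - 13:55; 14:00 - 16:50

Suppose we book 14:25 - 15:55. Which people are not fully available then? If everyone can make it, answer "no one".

Viktor free: 09:25-15:10, 15:45-17:25 (invert busy blocks within the working day).
Esperanza free: 08:05-09:25, 12:10-18:50 (invert busy blocks within the working day).
Nadia free: 08:35-11:55, 13:50-15:15, 15:40-17:30.
Omar free: 10:55-12:30, 16:25-17:30 (invert busy blocks within the working day).
Ines free: 08:05-10:30, 11:25-16:50 (invert busy blocks within the working day).
Ravi free: 09:05-10:05, 12:10-13:55, 14:00-16:50.
Viktor: not fully free for 14:25-15:55. Esperanza: free for 14:25-15:55. Nadia: not fully free for 14:25-15:55. Omar: not fully free for 14:25-15:55. Ines: free for 14:25-15:55. Ravi: free for 14:25-15:55.

Nadia, Omar, Viktor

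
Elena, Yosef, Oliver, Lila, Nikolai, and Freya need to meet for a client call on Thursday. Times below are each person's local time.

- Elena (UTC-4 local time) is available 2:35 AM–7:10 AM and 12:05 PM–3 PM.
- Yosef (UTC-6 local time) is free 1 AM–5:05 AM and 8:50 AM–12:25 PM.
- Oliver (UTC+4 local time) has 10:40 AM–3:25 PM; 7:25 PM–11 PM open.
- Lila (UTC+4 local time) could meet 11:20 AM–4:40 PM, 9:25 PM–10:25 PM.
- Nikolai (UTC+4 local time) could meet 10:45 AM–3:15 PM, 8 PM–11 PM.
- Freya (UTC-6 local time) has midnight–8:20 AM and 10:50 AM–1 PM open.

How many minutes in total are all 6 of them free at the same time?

Elena in UTC: 06:35-11:10, 16:05-19:00 (add 4h to convert from UTC-4).
Yosef in UTC: 07:00-11:05, 14:50-18:25 (add 6h to convert from UTC-6).
Oliver in UTC: 06:40-11:25, 15:25-19:00 (subtract 4h to convert from UTC+4).
Lila in UTC: 07:20-12:40, 17:25-18:25 (subtract 4h to convert from UTC+4).
Nikolai in UTC: 06:45-11:15, 16:00-19:00 (subtract 4h to convert from UTC+4).
Freya in UTC: 06:00-14:20, 16:50-19:00 (add 6h to convert from UTC-6).
Elena ∩ Yosef: 07:00-11:05, 16:05-18:25.
Elena ∩ Yosef ∩ Oliver: 07:00-11:05, 16:05-18:25.
Elena ∩ Yosef ∩ Oliver ∩ Lila: 07:20-11:05, 17:25-18:25.
Elena ∩ Yosef ∩ Oliver ∩ Lila ∩ Nikolai: 07:20-11:05, 17:25-18:25.
Elena ∩ Yosef ∩ Oliver ∩ Lila ∩ Nikolai ∩ Freya: 07:20-11:05, 17:25-18:25.
Summing the common windows: 225 + 60 = 285 minutes.

285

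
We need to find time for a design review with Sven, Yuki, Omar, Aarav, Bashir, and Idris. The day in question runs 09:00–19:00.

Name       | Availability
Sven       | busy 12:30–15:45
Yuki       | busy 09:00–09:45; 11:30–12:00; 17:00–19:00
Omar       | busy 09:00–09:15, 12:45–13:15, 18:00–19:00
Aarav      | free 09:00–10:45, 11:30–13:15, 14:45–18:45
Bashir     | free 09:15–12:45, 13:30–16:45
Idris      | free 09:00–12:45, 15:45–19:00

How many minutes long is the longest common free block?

Sven free: 09:00-12:30, 15:45-19:00 (invert busy blocks within the working day).
Yuki free: 09:45-11:30, 12:00-17:00 (invert busy blocks within the working day).
Omar free: 09:15-12:45, 13:15-18:00 (invert busy blocks within the working day).
Aarav free: 09:00-10:45, 11:30-13:15, 14:45-18:45.
Bashir free: 09:15-12:45, 13:30-16:45.
Idris free: 09:00-12:45, 15:45-19:00.
Sven ∩ Yuki: 09:45-11:30, 12:00-12:30, 15:45-17:00.
Sven ∩ Yuki ∩ Omar: 09:45-11:30, 12:00-12:30, 15:45-17:00.
Sven ∩ Yuki ∩ Omar ∩ Aarav: 09:45-10:45, 12:00-12:30, 15:45-17:00.
Sven ∩ Yuki ∩ Omar ∩ Aarav ∩ Bashir: 09:45-10:45, 12:00-12:30, 15:45-16:45.
Sven ∩ Yuki ∩ Omar ∩ Aarav ∩ Bashir ∩ Idris: 09:45-10:45, 12:00-12:30, 15:45-16:45.
Those are the intersection windows.
The longest is 09:45-10:45 at 60 minutes.

60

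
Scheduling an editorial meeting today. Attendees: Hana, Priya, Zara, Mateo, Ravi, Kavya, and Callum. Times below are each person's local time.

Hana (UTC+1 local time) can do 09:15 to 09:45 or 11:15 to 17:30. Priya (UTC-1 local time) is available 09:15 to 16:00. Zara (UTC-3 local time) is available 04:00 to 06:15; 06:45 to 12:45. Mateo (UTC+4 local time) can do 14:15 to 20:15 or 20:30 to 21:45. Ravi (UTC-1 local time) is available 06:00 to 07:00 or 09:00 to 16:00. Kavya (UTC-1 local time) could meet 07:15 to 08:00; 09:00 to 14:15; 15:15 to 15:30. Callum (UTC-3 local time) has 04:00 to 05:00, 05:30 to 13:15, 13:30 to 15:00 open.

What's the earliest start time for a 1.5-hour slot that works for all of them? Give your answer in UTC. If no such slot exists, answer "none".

Hana in UTC: 08:15-08:45, 10:15-16:30 (subtract 1h to convert from UTC+1).
Priya in UTC: 10:15-17:00 (add 1h to convert from UTC-1).
Zara in UTC: 07:00-09:15, 09:45-15:45 (add 3h to convert from UTC-3).
Mateo in UTC: 10:15-16:15, 16:30-17:45 (subtract 4h to convert from UTC+4).
Ravi in UTC: 07:00-08:00, 10:00-17:00 (add 1h to convert from UTC-1).
Kavya in UTC: 08:15-09:00, 10:00-15:15, 16:15-16:30 (add 1h to convert from UTC-1).
Callum in UTC: 07:00-08:00, 08:30-16:15, 16:30-18:00 (add 3h to convert from UTC-3).
Hana ∩ Priya: 10:15-16:30.
Hana ∩ Priya ∩ Zara: 10:15-15:45.
Hana ∩ Priya ∩ Zara ∩ Mateo: 10:15-15:45.
Hana ∩ Priya ∩ Zara ∩ Mateo ∩ Ravi: 10:15-15:45.
Hana ∩ Priya ∩ Zara ∩ Mateo ∩ Ravi ∩ Kavya: 10:15-15:15.
Hana ∩ Priya ∩ Zara ∩ Mateo ∩ Ravi ∩ Kavya ∩ Callum: 10:15-15:15.
Those are the intersection windows.
The first common window of at least 90 minutes is 10:15-15:15, so the earliest start is 10:15.

10:15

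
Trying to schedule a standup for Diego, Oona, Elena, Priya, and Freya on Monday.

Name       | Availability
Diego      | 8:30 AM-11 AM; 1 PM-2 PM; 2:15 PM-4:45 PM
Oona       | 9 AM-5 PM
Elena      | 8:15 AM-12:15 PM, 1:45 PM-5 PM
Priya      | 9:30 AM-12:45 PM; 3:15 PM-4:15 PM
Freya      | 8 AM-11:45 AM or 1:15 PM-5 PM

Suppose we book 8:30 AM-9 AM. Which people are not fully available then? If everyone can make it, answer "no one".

Oona, Priya

Diego: free for 08:30-09:00. Oona: not fully free for 08:30-09:00. Elena: free for 08:30-09:00. Priya: not fully free for 08:30-09:00. Freya: free for 08:30-09:00.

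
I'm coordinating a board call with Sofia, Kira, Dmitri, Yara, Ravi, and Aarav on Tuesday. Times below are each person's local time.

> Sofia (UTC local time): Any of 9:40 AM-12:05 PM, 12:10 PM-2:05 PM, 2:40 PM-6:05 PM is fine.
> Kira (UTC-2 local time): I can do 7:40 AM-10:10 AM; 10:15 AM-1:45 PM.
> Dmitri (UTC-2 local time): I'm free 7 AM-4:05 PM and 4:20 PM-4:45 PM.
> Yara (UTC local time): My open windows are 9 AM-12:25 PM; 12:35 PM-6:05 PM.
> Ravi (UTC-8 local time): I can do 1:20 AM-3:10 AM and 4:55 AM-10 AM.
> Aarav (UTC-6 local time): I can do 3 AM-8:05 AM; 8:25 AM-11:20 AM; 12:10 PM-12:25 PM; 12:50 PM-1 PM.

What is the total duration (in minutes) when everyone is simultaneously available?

225

Sofia in UTC: 09:40-12:05, 12:10-14:05, 14:40-18:05.
Kira in UTC: 09:40-12:10, 12:15-15:45 (add 2h to convert from UTC-2).
Dmitri in UTC: 09:00-18:05, 18:20-18:45 (add 2h to convert from UTC-2).
Yara in UTC: 09:00-12:25, 12:35-18:05.
Ravi in UTC: 09:20-11:10, 12:55-18:00 (add 8h to convert from UTC-8).
Aarav in UTC: 09:00-14:05, 14:25-17:20, 18:10-18:25, 18:50-19:00 (add 6h to convert from UTC-6).
Sofia ∩ Kira: 09:40-12:05, 12:15-14:05, 14:40-15:45.
Sofia ∩ Kira ∩ Dmitri: 09:40-12:05, 12:15-14:05, 14:40-15:45.
Sofia ∩ Kira ∩ Dmitri ∩ Yara: 09:40-12:05, 12:15-12:25, 12:35-14:05, 14:40-15:45.
Sofia ∩ Kira ∩ Dmitri ∩ Yara ∩ Ravi: 09:40-11:10, 12:55-14:05, 14:40-15:45.
Sofia ∩ Kira ∩ Dmitri ∩ Yara ∩ Ravi ∩ Aarav: 09:40-11:10, 12:55-14:05, 14:40-15:45.
Summing the common windows: 90 + 70 + 65 = 225 minutes.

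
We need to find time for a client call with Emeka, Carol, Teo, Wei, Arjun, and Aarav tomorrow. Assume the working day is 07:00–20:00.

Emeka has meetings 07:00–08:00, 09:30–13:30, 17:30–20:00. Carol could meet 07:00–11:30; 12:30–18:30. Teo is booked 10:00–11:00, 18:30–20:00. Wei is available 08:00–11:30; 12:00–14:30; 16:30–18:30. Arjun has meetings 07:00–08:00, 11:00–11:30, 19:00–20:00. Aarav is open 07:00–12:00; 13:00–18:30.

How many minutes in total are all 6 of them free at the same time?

210

Emeka free: 08:00-09:30, 13:30-17:30 (invert busy blocks within the working day).
Carol free: 07:00-11:30, 12:30-18:30.
Teo free: 07:00-10:00, 11:00-18:30 (invert busy blocks within the working day).
Wei free: 08:00-11:30, 12:00-14:30, 16:30-18:30.
Arjun free: 08:00-11:00, 11:30-19:00 (invert busy blocks within the working day).
Aarav free: 07:00-12:00, 13:00-18:30.
Emeka ∩ Carol: 08:00-09:30, 13:30-17:30.
Emeka ∩ Carol ∩ Teo: 08:00-09:30, 13:30-17:30.
Emeka ∩ Carol ∩ Teo ∩ Wei: 08:00-09:30, 13:30-14:30, 16:30-17:30.
Emeka ∩ Carol ∩ Teo ∩ Wei ∩ Arjun: 08:00-09:30, 13:30-14:30, 16:30-17:30.
Emeka ∩ Carol ∩ Teo ∩ Wei ∩ Arjun ∩ Aarav: 08:00-09:30, 13:30-14:30, 16:30-17:30.
So the common availability across everyone is 08:00-09:30, 13:30-14:30, 16:30-17:30.
Summing the common windows: 90 + 60 + 60 = 210 minutes.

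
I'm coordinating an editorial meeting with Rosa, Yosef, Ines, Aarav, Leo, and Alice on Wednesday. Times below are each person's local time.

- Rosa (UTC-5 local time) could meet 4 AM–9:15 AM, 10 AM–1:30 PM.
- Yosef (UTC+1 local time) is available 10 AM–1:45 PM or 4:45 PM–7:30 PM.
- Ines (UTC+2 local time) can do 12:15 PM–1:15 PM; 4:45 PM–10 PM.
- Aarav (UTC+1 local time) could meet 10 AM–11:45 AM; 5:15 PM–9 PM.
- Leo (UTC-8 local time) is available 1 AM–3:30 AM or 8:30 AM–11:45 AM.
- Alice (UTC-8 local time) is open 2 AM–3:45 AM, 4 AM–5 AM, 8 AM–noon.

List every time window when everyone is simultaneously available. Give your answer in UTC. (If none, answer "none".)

Rosa in UTC: 09:00-14:15, 15:00-18:30 (add 5h to convert from UTC-5).
Yosef in UTC: 09:00-12:45, 15:45-18:30 (subtract 1h to convert from UTC+1).
Ines in UTC: 10:15-11:15, 14:45-20:00 (subtract 2h to convert from UTC+2).
Aarav in UTC: 09:00-10:45, 16:15-20:00 (subtract 1h to convert from UTC+1).
Leo in UTC: 09:00-11:30, 16:30-19:45 (add 8h to convert from UTC-8).
Alice in UTC: 10:00-11:45, 12:00-13:00, 16:00-20:00 (add 8h to convert from UTC-8).
Rosa ∩ Yosef: 09:00-12:45, 15:45-18:30.
Rosa ∩ Yosef ∩ Ines: 10:15-11:15, 15:45-18:30.
Rosa ∩ Yosef ∩ Ines ∩ Aarav: 10:15-10:45, 16:15-18:30.
Rosa ∩ Yosef ∩ Ines ∩ Aarav ∩ Leo: 10:15-10:45, 16:30-18:30.
Rosa ∩ Yosef ∩ Ines ∩ Aarav ∩ Leo ∩ Alice: 10:15-10:45, 16:30-18:30.

10:15-10:45, 16:30-18:30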